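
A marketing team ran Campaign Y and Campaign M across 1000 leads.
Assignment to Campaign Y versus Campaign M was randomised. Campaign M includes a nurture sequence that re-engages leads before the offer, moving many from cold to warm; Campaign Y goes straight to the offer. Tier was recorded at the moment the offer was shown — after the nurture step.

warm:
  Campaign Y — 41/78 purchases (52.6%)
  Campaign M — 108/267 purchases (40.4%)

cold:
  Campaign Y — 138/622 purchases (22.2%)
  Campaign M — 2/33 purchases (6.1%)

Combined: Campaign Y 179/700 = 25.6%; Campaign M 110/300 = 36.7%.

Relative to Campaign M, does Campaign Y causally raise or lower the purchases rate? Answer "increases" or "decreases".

Campaign Y is higher inside every engagement tier stratum but Campaign M is higher in aggregate. Whether to stratify depends on how engagement tier relates to the campaign.
The distribution of engagement tier is itself part of what the campaign does — it is an intermediate outcome. Holding it fixed would remove that part of the effect; the total effect is the pooled difference.
Pooled: Campaign Y 25.6% vs Campaign M 36.7%; Campaign M is higher overall.

decreases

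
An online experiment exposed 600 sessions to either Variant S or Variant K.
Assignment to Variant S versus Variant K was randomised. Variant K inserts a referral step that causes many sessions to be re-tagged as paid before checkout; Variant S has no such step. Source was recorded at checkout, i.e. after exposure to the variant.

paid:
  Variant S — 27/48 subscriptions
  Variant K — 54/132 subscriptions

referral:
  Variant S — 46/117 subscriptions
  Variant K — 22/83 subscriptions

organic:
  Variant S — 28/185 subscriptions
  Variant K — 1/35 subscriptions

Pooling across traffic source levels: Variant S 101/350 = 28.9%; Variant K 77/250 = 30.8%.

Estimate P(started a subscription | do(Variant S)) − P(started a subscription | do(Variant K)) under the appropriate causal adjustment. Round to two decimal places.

The stratified and pooled comparisons disagree (Variant S wins within each traffic source; Variant K wins overall), so the answer turns on the causal role of traffic source.
Traffic source lies on the pathway variant → traffic source → outcome, so adjusting for it blocks the indirect effect. For the total causal effect of variant, use the unadjusted pooled rates.
The causal difference is the pooled difference: 0.289 − 0.308 = -0.019.

-0.02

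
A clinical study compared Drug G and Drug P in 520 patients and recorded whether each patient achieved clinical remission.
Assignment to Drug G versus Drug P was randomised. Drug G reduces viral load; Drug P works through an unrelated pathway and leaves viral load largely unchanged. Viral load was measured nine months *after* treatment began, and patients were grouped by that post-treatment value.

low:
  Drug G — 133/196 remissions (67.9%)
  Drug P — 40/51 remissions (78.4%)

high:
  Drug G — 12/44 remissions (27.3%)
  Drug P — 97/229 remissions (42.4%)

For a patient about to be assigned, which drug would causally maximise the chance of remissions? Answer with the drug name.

Within every viral load level Drug P has the higher rate, yet pooled Drug G does — Simpson's reversal.
Because the drug influences viral load, viral load is a post-treatment mediator, not a confounder. Stratifying on it would bias the estimate; the causal effect is the crude pooled difference.
Pooled: Drug G 60.4% vs Drug P 48.9%; Drug G is higher overall.

Drug G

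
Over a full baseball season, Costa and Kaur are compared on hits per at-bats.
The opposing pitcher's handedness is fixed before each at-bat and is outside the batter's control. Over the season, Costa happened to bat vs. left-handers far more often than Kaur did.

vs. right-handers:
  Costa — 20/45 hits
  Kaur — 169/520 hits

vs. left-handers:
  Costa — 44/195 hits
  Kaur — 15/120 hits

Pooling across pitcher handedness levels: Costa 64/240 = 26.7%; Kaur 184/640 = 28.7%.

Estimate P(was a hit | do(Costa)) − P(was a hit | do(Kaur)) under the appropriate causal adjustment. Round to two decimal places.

+0.11

Costa is higher inside every pitcher handedness stratum but Kaur is higher in aggregate. Whether to stratify depends on how pitcher handedness relates to the player.
Here pitcher handedness is a common cause — it drives both which player a case falls under and the outcome. The crude comparison mixes populations; the stratum-specific rates are the causally relevant ones.
Adjusting over the population distribution of pitcher handedness: 0.642·(0.444−0.325) + 0.358·(0.226−0.125) = +0.113.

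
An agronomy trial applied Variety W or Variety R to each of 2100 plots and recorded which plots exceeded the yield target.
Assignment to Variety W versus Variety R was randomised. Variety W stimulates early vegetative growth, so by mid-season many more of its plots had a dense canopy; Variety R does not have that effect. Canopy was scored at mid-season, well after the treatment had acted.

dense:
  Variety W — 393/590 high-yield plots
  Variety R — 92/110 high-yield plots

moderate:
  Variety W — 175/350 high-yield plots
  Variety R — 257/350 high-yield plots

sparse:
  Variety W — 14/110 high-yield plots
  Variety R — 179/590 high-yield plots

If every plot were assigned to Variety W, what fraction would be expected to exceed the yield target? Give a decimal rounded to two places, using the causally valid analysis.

Variety R is higher inside every mid-season canopy stratum but Variety W is higher in aggregate. Whether to stratify depends on how mid-season canopy relates to the variety.
Because the variety influences mid-season canopy, mid-season canopy is a post-treatment mediator, not a confounder. Stratifying on it would bias the estimate; the causal effect is the crude pooled difference.
So P(outcome | do(Variety W)) is just the pooled rate for Variety W: 582/1050 = 0.554.

0.55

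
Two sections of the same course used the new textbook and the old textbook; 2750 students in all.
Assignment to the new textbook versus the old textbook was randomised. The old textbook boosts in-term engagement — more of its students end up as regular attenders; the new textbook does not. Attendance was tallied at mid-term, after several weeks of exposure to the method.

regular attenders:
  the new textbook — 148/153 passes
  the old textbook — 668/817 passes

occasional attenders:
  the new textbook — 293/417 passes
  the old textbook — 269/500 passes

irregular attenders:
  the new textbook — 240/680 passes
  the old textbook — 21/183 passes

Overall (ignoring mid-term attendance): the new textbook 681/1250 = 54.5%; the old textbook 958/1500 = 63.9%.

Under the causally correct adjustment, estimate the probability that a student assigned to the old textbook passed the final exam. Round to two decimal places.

Mid-term attendance lies on the pathway teaching method → mid-term attendance → outcome, so adjusting for it blocks the indirect effect. For the total causal effect of teaching method, use the unadjusted pooled rates.
So P(outcome | do(the old textbook)) is just the pooled rate for the old textbook: 958/1500 = 0.639.

0.64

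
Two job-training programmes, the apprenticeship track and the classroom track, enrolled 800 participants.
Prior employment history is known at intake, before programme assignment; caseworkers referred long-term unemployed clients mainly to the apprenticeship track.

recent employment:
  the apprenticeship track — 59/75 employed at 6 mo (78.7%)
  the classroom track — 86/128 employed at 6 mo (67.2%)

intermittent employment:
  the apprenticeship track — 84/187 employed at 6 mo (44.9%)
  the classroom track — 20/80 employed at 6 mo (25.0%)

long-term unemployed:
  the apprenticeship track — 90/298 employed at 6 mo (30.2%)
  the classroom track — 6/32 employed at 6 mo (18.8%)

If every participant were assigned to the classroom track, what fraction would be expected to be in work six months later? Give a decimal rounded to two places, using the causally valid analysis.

0.33

Here prior employment history is a common cause — it drives both which programme a case falls under and the outcome. The crude comparison mixes populations; the stratum-specific rates are the causally relevant ones.
Standardising the classroom track to the population prior employment history mix: 0.254·86/128 + 0.334·20/80 + 0.412·6/32 = 0.331.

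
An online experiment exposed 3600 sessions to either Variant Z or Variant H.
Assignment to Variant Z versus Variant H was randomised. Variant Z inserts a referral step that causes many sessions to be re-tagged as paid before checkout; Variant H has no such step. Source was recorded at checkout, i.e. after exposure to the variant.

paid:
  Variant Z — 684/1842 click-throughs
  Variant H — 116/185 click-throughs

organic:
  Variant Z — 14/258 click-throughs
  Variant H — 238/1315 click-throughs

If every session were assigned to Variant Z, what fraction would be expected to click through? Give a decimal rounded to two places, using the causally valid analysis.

0.33

The traffic source-specific comparison favours Variant H throughout, but the pooled figures favour Variant Z. The question is whether to condition on traffic source.
Traffic source here is a post-treatment variable shaped by the variant; conditioning on it would introduce bias rather than remove it. The overall comparison is the causal one.
So P(outcome | do(Variant Z)) is just the pooled rate for Variant Z: 698/2100 = 0.332.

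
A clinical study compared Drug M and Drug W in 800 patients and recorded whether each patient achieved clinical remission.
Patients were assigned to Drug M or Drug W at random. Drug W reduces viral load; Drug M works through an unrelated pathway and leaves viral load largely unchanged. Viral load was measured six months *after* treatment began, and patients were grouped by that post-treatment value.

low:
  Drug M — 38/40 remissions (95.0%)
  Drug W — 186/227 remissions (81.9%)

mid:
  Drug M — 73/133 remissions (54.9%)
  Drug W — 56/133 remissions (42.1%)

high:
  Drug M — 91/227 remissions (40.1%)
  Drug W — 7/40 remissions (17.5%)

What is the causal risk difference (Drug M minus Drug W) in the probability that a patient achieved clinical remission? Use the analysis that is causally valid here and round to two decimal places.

Drug M is higher inside every viral load stratum but Drug W is higher in aggregate. Whether to stratify depends on how viral load relates to the drug.
The distribution of viral load is itself part of what the drug does — it is an intermediate outcome. Holding it fixed would remove that part of the effect; the total effect is the pooled difference.
The causal difference is the pooled difference: 0.505 − 0.623 = -0.117.

-0.12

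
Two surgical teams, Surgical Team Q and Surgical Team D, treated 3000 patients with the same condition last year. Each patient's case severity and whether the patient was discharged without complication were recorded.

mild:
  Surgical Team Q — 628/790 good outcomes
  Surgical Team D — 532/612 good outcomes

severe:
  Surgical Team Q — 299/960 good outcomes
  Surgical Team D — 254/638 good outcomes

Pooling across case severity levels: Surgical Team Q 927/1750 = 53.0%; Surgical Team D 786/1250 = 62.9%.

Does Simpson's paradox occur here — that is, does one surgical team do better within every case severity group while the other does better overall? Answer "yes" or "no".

Within each case severity level (mild 79.5% vs 86.9%; severe 31.1% vs 39.8%), Surgical Team D has the higher rate every time. Pooled: 53.0% vs 62.9% — Surgical Team D has the higher rate overall. They agree.

no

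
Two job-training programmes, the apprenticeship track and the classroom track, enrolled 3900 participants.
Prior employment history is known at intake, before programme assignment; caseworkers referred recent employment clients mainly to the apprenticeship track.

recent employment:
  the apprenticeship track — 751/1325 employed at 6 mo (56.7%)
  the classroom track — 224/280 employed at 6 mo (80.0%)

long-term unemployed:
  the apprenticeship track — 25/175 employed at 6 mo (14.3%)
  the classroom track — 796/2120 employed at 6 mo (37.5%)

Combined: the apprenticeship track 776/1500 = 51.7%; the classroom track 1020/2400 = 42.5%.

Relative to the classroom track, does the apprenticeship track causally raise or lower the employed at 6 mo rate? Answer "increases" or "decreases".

decreases

The stratified and pooled comparisons disagree (the classroom track wins within each prior employment history; the apprenticeship track wins overall), so the answer turns on the causal role of prior employment history.
Since prior employment history is a pre-existing factor (not a product of the programme) and it affects the outcome on its own, it is a confounder. The stratified rates, not the pooled rate, identify the causal effect.
Within each level — recent employment: 56.7% vs 80.0%; long-term unemployed: 14.3% vs 37.5% — the classroom track is higher every time.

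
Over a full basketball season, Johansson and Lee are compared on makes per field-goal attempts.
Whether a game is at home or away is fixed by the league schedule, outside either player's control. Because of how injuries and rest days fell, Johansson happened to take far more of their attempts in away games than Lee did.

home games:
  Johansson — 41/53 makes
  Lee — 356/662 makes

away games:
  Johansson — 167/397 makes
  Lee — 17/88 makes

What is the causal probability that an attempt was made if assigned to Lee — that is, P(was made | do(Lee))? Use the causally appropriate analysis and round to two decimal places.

0.40

Since game venue is a pre-existing factor (not a product of the player) and it affects the outcome on its own, it is a confounder. The stratified rates, not the pooled rate, identify the causal effect.
Standardising Lee to the population game venue mix: 0.596·356/662 + 0.404·17/88 = 0.398.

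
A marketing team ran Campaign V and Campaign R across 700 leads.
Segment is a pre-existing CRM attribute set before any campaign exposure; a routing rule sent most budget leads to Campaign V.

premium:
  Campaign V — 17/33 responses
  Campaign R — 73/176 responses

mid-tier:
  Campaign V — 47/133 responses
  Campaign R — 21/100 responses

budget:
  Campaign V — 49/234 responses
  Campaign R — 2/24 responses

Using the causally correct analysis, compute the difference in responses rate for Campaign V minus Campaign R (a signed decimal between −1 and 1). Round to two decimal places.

+0.12

The stratified and pooled comparisons disagree (Campaign V wins within each customer segment; Campaign R wins overall), so the answer turns on the causal role of customer segment.
Since customer segment is a pre-existing factor (not a product of the campaign) and it affects the outcome on its own, it is a confounder. The stratified rates, not the pooled rate, identify the causal effect.
Adjusting over the population distribution of customer segment: 0.299·(0.515−0.415) + 0.333·(0.353−0.210) + 0.369·(0.209−0.083) = +0.124.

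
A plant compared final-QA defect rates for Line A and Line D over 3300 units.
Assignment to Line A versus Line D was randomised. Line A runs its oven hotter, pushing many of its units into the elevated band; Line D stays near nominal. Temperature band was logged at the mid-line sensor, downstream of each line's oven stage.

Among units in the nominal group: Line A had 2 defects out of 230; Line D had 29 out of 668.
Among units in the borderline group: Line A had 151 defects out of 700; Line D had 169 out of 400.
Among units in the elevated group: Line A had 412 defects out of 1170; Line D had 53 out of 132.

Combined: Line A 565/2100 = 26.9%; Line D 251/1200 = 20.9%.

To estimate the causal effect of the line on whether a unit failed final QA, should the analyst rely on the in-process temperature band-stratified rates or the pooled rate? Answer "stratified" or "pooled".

The distribution of in-process temperature band is itself part of what the line does — it is an intermediate outcome. Holding it fixed would remove that part of the effect; the total effect is the pooled difference.
Pooled: Line A 26.9% vs Line D 20.9%; Line D is lower overall.

pooled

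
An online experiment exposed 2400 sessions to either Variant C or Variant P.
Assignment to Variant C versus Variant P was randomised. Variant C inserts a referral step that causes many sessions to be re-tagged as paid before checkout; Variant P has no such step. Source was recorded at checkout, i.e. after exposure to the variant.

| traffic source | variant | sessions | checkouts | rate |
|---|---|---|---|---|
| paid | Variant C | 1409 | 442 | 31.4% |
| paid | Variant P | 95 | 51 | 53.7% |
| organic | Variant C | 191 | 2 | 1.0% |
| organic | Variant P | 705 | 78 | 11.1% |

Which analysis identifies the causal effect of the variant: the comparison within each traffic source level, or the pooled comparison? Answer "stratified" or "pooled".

Traffic source here is a post-treatment variable shaped by the variant; conditioning on it would introduce bias rather than remove it. The overall comparison is the causal one.
Pooled: Variant C 27.8% vs Variant P 16.1%; Variant C is higher overall.

pooled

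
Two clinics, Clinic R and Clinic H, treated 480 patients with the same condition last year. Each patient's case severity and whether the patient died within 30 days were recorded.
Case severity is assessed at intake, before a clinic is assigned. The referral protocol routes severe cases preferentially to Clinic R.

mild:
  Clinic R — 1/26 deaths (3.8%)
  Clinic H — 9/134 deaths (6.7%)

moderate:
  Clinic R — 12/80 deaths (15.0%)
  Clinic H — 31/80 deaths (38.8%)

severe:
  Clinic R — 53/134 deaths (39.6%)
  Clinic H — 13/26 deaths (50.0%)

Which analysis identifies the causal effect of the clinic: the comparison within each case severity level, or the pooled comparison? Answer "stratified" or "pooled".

stratified

Nothing the clinic does changes case severity; the imbalance is an allocation artefact. With case severity also predicting the outcome, the pooled figure is confounded, and the within-stratum comparison is the causal one.
Within each level — mild: 3.8% vs 6.7%; moderate: 15.0% vs 38.8%; severe: 39.6% vs 50.0% — Clinic R is lower every time.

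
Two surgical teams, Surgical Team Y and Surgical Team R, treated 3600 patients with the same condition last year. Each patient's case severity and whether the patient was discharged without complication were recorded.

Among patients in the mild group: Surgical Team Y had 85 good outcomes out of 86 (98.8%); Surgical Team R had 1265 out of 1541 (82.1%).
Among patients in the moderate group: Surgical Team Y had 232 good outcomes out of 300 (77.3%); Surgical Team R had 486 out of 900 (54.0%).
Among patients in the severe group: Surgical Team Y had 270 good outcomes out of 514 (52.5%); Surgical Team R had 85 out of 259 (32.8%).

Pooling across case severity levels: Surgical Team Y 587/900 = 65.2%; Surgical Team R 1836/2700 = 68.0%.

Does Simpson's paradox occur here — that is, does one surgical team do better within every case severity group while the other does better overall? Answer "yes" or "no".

Within each case severity level (mild 98.8% vs 82.1%; moderate 77.3% vs 54.0%; severe 52.5% vs 32.8%), Surgical Team Y has the higher rate every time. Pooled: 65.2% vs 68.0% — Surgical Team R has the higher rate overall. The two comparisons disagree.

yes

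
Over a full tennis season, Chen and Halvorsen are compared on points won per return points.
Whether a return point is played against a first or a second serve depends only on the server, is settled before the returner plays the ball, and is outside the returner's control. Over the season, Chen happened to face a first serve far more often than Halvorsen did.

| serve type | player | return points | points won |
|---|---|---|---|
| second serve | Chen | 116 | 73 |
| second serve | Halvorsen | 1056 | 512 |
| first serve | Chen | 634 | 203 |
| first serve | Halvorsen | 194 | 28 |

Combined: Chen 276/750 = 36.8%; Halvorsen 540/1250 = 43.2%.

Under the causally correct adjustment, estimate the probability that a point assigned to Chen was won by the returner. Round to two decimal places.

0.50

Chen is higher inside every serve type stratum but Halvorsen is higher in aggregate. Whether to stratify depends on how serve type relates to the player.
Here serve type is a common cause — it drives both which player a case falls under and the outcome. The crude comparison mixes populations; the stratum-specific rates are the causally relevant ones.
Standardising Chen to the population serve type mix: 0.586·73/116 + 0.414·203/634 = 0.501.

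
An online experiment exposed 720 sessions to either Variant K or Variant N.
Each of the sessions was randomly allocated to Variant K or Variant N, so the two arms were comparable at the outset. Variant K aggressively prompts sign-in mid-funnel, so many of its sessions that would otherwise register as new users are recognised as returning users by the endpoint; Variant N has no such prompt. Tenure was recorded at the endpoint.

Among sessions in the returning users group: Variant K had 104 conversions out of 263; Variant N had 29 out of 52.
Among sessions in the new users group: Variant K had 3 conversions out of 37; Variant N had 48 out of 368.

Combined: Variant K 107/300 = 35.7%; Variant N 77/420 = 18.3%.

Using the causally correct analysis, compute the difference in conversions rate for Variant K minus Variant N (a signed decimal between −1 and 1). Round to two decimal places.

+0.17

Variant N is higher inside every user tenure stratum but Variant K is higher in aggregate. Whether to stratify depends on how user tenure relates to the variant.
User tenure is downstream of the variant. One should not condition on a consequence of treatment, so the overall rates are the right comparison.
The causal difference is the pooled difference: 0.357 − 0.183 = +0.173.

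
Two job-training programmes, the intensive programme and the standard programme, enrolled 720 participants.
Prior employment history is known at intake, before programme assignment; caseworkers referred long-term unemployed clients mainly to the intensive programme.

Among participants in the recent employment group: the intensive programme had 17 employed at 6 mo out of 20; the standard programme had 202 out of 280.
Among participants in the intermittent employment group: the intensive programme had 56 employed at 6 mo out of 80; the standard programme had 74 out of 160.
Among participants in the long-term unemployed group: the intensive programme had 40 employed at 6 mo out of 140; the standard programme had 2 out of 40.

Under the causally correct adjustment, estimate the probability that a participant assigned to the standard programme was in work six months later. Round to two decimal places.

0.47

Within every prior employment history level the intensive programme has the higher rate, yet pooled the standard programme does — Simpson's reversal.
Prior employment history is set before the programme has any effect — it is not caused by the programme — and it independently drives the outcome. That makes it a confounder, so the causal comparison is within prior employment history levels.
Standardising the standard programme to the population prior employment history mix: 0.417·202/280 + 0.333·74/160 + 0.250·2/40 = 0.467.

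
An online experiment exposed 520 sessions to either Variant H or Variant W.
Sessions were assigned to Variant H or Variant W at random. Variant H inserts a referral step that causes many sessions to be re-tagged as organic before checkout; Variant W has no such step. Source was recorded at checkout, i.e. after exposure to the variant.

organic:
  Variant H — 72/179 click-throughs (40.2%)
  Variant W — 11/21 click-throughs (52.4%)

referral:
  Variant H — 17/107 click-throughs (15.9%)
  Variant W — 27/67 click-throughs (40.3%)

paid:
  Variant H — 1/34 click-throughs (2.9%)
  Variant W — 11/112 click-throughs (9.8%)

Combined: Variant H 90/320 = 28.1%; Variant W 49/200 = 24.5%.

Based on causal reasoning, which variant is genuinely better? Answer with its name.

Variant H

The stratified and pooled comparisons disagree (Variant W wins within each traffic source; Variant H wins overall), so the answer turns on the causal role of traffic source.
Because the variant influences traffic source, traffic source is a post-treatment mediator, not a confounder. Stratifying on it would bias the estimate; the causal effect is the crude pooled difference.
Pooled: Variant H 28.1% vs Variant W 24.5%; Variant H is higher overall.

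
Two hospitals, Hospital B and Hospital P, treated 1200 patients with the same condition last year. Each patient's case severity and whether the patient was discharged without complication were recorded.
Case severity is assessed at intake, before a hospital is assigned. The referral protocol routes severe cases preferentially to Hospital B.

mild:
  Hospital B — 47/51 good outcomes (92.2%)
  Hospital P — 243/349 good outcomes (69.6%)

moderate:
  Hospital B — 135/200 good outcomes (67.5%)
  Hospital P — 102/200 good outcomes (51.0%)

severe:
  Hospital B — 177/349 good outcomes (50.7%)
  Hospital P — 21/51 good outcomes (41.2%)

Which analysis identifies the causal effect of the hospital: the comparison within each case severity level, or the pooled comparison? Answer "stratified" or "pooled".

stratified

Case severity satisfies the back-door criterion: it is not a descendant of the hospital, and it blocks the spurious path from hospital to outcome. Adjusting for it (i.e., using the within-case severity rates) gives the causal effect.
Within each level — mild: 92.2% vs 69.6%; moderate: 67.5% vs 51.0%; severe: 50.7% vs 41.2% — Hospital B is higher every time.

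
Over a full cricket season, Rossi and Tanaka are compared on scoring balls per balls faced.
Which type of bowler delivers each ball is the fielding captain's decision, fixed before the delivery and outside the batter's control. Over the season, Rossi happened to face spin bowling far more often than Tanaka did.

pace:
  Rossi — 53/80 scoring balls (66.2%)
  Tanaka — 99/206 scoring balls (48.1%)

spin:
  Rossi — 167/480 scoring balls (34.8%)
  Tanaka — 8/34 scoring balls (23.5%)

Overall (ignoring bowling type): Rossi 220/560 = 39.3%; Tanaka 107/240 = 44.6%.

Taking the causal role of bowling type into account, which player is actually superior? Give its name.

The bowling type-specific comparison favours Rossi throughout, but the pooled figures favour Tanaka. The question is whether to condition on bowling type.
Bowling type satisfies the back-door criterion: it is not a descendant of the player, and it blocks the spurious path from player to outcome. Adjusting for it (i.e., using the within-bowling type rates) gives the causal effect.
Within each level — pace: 66.2% vs 48.1%; spin: 34.8% vs 23.5% — Rossi is higher every time.

Rossi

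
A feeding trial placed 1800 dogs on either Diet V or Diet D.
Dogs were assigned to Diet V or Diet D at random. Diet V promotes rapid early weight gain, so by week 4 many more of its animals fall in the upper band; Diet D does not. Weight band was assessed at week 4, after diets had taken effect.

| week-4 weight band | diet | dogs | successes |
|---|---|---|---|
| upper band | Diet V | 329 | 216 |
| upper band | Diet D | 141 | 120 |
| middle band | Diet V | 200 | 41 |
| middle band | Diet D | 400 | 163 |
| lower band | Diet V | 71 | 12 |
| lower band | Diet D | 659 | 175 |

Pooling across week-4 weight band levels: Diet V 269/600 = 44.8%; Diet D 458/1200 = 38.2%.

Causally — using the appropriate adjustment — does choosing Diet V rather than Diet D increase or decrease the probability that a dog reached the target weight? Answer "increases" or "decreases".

The distribution of week-4 weight band is itself part of what the diet does — it is an intermediate outcome. Holding it fixed would remove that part of the effect; the total effect is the pooled difference.
Pooled: Diet V 44.8% vs Diet D 38.2%; Diet V is higher overall.

increases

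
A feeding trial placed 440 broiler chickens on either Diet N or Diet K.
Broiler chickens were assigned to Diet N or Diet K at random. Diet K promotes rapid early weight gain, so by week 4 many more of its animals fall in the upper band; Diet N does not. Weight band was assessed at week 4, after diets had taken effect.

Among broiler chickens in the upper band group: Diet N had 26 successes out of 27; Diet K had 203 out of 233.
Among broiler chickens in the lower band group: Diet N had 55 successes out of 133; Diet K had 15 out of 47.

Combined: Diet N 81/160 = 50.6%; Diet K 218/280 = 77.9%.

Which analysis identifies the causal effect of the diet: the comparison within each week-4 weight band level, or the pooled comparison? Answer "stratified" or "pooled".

pooled

The stratified and pooled comparisons disagree (Diet N wins within each week-4 weight band; Diet K wins overall), so the answer turns on the causal role of week-4 weight band.
Stratifying would compare diets among broiler chickens the diets themselves sorted into week-4 weight band groups — a form of selection on an intermediate. The unconditioned pooled rates give the total causal effect.
Pooled: Diet N 50.6% vs Diet K 77.9%; Diet K is higher overall.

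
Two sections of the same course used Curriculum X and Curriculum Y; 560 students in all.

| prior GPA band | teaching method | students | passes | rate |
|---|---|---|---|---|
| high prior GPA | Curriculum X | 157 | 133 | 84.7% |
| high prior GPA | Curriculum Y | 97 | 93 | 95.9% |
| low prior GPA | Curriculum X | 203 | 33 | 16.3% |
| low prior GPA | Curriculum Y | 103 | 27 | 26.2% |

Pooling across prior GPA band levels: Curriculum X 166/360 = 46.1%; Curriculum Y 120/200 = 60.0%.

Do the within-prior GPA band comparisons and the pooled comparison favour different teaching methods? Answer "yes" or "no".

Within each prior GPA band level (high prior GPA 84.7% vs 95.9%; low prior GPA 16.3% vs 26.2%), Curriculum Y has the higher rate every time. Pooled: 46.1% vs 60.0% — Curriculum Y has the higher rate overall. They agree.

no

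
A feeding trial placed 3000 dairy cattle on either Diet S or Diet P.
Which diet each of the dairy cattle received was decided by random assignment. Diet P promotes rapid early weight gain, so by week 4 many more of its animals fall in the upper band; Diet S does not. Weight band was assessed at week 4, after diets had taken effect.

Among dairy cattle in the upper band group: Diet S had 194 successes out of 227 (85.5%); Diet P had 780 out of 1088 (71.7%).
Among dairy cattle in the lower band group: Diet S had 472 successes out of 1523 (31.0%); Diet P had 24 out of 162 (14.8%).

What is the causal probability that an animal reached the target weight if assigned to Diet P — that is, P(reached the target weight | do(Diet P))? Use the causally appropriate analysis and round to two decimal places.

0.64

Stratifying would compare diets among dairy cattle the diets themselves sorted into week-4 weight band groups — a form of selection on an intermediate. The unconditioned pooled rates give the total causal effect.
So P(outcome | do(Diet P)) is just the pooled rate for Diet P: 804/1250 = 0.643.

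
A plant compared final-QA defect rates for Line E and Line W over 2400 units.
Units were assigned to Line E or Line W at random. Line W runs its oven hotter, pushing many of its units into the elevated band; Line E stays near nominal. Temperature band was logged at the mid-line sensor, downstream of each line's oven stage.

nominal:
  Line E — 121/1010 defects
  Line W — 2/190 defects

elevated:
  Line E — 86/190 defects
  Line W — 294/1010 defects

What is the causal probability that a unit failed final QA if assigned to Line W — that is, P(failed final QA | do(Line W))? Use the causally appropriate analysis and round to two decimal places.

In-process temperature band is recorded after the line and is itself shifted by it — it sits on the causal path from line to outcome. Conditioning on a mediator would strip out part of the effect we want; the pooled comparison gives the total causal effect.
So P(outcome | do(Line W)) is just the pooled rate for Line W: 296/1200 = 0.247.

0.25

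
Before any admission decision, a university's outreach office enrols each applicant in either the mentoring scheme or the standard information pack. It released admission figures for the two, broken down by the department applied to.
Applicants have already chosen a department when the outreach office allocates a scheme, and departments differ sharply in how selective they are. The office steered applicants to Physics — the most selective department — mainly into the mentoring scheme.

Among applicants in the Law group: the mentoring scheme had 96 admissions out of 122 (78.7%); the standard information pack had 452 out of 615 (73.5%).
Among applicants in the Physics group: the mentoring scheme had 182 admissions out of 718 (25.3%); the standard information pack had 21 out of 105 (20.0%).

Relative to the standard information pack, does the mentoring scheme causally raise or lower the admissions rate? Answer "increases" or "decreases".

Here department is a common cause — it drives both which outreach scheme a case falls under and the outcome. The crude comparison mixes populations; the stratum-specific rates are the causally relevant ones.
Within each level — Law: 78.7% vs 73.5%; Physics: 25.3% vs 20.0% — the mentoring scheme is higher every time.

increases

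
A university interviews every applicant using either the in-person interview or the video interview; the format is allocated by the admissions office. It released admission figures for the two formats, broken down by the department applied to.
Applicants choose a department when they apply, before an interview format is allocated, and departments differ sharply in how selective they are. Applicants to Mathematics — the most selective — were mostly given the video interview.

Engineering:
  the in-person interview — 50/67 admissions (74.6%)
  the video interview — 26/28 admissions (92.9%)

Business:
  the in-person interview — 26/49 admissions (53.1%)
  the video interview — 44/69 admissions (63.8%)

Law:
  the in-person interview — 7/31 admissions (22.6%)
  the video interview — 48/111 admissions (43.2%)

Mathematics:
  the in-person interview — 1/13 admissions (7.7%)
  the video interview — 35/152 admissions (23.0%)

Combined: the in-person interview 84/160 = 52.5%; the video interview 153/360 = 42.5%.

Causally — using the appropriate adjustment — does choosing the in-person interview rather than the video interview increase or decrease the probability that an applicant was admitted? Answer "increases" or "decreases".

decreases

Nothing the interview format does changes department; the imbalance is an allocation artefact. With department also predicting the outcome, the pooled figure is confounded, and the within-stratum comparison is the causal one.
Within each level — Engineering: 74.6% vs 92.9%; Business: 53.1% vs 63.8%; Law: 22.6% vs 43.2%; Mathematics: 7.7% vs 23.0% — the video interview is higher every time.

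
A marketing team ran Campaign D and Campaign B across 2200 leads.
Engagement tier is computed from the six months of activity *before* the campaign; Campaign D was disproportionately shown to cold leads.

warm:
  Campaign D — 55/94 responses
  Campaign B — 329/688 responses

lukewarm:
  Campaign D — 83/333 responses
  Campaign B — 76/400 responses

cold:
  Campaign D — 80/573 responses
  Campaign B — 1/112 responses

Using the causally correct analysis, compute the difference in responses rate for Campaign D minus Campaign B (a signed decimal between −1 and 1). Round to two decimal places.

Engagement tier differs across campaigns for reasons unrelated to any effect of the campaign itself, and it separately predicts the outcome — a classic confounder. We must compare within engagement tier levels.
Adjusting over the population distribution of engagement tier: 0.355·(0.585−0.478) + 0.333·(0.249−0.190) + 0.311·(0.140−0.009) = +0.098.

+0.10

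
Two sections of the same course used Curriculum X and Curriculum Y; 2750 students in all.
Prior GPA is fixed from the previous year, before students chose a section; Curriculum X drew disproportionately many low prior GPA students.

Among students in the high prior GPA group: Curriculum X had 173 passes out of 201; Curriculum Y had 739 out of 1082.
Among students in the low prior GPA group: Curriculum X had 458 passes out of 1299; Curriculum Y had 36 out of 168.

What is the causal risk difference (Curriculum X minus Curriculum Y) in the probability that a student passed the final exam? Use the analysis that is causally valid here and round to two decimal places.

Within every prior GPA band level Curriculum X has the higher rate, yet pooled Curriculum Y does — Simpson's reversal.
Prior GPA band is set before the teaching method has any effect — it is not caused by the teaching method — and it independently drives the outcome. That makes it a confounder, so the causal comparison is within prior GPA band levels.
Adjusting over the population distribution of prior GPA band: 0.467·(0.861−0.683) + 0.533·(0.353−0.214) = +0.157.

+0.16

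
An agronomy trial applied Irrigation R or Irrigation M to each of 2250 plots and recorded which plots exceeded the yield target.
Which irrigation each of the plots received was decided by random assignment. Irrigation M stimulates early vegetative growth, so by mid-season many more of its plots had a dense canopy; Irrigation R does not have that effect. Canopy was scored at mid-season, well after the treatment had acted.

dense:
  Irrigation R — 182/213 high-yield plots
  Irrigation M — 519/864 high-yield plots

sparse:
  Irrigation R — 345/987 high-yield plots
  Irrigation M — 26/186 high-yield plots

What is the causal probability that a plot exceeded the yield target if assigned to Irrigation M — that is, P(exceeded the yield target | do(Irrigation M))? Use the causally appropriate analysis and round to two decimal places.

0.52

Mid-season canopy here is a post-treatment variable shaped by the irrigation; conditioning on it would introduce bias rather than remove it. The overall comparison is the causal one.
So P(outcome | do(Irrigation M)) is just the pooled rate for Irrigation M: 545/1050 = 0.519.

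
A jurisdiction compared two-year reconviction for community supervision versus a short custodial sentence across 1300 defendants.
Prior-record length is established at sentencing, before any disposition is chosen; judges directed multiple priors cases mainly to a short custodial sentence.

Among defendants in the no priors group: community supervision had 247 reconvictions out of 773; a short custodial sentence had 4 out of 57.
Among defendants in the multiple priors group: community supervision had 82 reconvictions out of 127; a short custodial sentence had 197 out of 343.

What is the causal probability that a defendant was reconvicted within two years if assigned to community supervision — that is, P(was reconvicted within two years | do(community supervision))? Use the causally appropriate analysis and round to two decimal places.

The stratified and pooled comparisons disagree (a short custodial sentence wins within each prior-record length; community supervision wins overall), so the answer turns on the causal role of prior-record length.
The imbalance in prior-record length arose from how defendants were allocated, not from anything the disposition did; and prior-record length independently affects the outcome. The pooled gap is confounded — condition on prior-record length.
Standardising community supervision to the population prior-record length mix: 0.638·247/773 + 0.362·82/127 = 0.437.

0.44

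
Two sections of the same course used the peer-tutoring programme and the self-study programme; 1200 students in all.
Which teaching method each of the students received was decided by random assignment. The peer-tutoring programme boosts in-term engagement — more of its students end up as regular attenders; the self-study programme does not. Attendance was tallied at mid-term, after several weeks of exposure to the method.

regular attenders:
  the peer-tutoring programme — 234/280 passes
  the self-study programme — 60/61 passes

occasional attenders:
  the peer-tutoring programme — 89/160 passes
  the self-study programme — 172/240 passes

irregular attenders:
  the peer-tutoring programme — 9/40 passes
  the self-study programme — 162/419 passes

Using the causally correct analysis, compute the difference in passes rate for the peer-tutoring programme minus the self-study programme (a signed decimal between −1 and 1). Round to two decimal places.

+0.14

The stratified and pooled comparisons disagree (the self-study programme wins within each mid-term attendance; the peer-tutoring programme wins overall), so the answer turns on the causal role of mid-term attendance.
Because the teaching method influences mid-term attendance, mid-term attendance is a post-treatment mediator, not a confounder. Stratifying on it would bias the estimate; the causal effect is the crude pooled difference.
The causal difference is the pooled difference: 0.692 − 0.547 = +0.144.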